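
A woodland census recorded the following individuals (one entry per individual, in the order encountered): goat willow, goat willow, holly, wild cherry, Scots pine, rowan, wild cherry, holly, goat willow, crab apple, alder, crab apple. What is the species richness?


Total individuals logged = 12
Distinct species (count of individuals): goat willow (3), holly (2), wild cherry (2), Scots pine (1), rowan (1), crab apple (2), alder (1)
Species richness = number of distinct species = 7

7


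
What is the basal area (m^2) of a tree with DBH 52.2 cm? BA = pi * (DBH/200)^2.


D/200 = 52.2/200 = 0.261 m
(D/200)^2 = 0.261^2 = 0.068121
BA = 3.141593 * 0.068121 = 0.214008 ≈ 0.2140 m^2

0.2140 m^2


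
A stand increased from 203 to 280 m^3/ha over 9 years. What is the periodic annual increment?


PAI = (V2 - V1) / period = (280 - 203) / 9 = 77 / 9 = 8.5556 ≈ 8.56 m^3/ha/yr

8.56 m^3/ha/yr


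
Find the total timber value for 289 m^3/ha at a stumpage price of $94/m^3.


Value = 289 * 94 = $27166/ha

$27166/ha


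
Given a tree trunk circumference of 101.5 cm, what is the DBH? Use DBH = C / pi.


DBH = C / pi = 101.5 / 3.141593 = 32.3084 ≈ 32.31 cm

32.31 cm


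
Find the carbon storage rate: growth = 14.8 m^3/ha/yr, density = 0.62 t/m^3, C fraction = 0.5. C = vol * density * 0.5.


C = 14.8 * 0.62 * 0.5 = 4.588 ≈ 4.59 t C/ha/yr

4.59 t C/ha/yr


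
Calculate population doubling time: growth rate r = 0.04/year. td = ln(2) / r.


td = ln(2) / 0.04 = 0.693147 / 0.04 = 17.3287 ≈ 17.3 years

17.3 years


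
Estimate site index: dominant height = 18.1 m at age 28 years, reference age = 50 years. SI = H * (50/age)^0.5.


50/28 = 1.78571
(1.78571)^0.5 = 1.33630
SI = 18.1 * 1.33630 = 24.1870 ≈ 24.2 m

24.2 m


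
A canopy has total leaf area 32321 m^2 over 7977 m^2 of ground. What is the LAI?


LAI = 32321 / 7977 = 4.0518 ≈ 4.05

4.05


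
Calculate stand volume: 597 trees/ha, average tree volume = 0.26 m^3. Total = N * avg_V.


V_stand = 597 * 0.26 = 155.22 ≈ 155.2 m^3/ha

155.2 m^3/ha


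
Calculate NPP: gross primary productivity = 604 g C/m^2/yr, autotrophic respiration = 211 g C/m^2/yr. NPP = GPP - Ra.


NPP = GPP - Ra = 604 - 211 = 393 g C/m^2/yr

393 g C/m^2/yr


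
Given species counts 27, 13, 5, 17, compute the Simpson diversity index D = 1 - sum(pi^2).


Total N = 27 + 13 + 5 + 17 = 62
Per-species terms:
  p = 27/62 = 0.435484; p^2 = 0.435484^2 = 0.189646
  p = 13/62 = 0.209677; p^2 = 0.209677^2 = 0.043964
  p = 5/62 = 0.080645; p^2 = 0.080645^2 = 0.006504
  p = 17/62 = 0.274194; p^2 = 0.274194^2 = 0.075182
sum(p^2) = 0.189646 + 0.043964 + 0.006504 + 0.075182 = 0.315296
D = 1 - 0.315296 = 0.684704 ≈ 0.6847

0.6847


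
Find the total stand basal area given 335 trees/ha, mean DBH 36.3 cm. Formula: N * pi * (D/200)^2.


(D/200)^2 = (36.3/200)^2 = 0.1815^2 = 0.03294225
Individual BA = 3.141593 * 0.03294225 = 0.103491 m^2
Stand BA = 335 * 0.103491 = 34.6695 ≈ 34.67 m^2/ha

34.67 m^2/ha


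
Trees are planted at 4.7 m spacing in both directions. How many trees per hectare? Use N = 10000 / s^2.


N = 10000 / 4.7^2 = 10000 / 22.09 = 452.694 ≈ 453 trees/ha

453 trees/ha


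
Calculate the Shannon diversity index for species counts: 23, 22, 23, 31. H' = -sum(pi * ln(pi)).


Total N = 23 + 22 + 23 + 31 = 99
Per-species terms:
  p = 23/99 = 0.232323; ln(p) = -1.459627; p*ln(p) = 0.232323 * (-1.459627) = -0.339105
  p = 22/99 = 0.222222; ln(p) = -1.504078; p*ln(p) = 0.222222 * (-1.504078) = -0.334239
  p = 23/99 = 0.232323; ln(p) = -1.459627; p*ln(p) = 0.232323 * (-1.459627) = -0.339105
  p = 31/99 = 0.313131; ln(p) = -1.161134; p*ln(p) = 0.313131 * (-1.161134) = -0.363587
sum(p*ln(p)) = (-0.339105) + (-0.334239) + (-0.339105) + (-0.363587) = -1.376036
H' = -(-1.376036) = 1.376036 ≈ 1.3760

1.3760


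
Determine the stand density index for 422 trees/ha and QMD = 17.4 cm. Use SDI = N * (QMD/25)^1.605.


QMD/25 = 17.4/25 = 0.696
(0.696)^1.605 = exp(1.605 * ln(0.696)) = exp(1.605 * (-0.362406)) = exp(-0.581662) = 0.558969
SDI = 422 * 0.558969 = 235.885 ≈ 236

236


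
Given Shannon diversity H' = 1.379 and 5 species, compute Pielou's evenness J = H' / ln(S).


ln(5) = 1.60944
J = H' / ln(S) = 1.379 / 1.60944 = 0.856820 ≈ 0.8568

0.8568


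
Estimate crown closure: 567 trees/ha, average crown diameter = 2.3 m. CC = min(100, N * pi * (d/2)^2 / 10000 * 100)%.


(d/2)^2 = (2.3/2)^2 = 1.15^2 = 1.3225
Crown area = 3.141593 * 1.3225 = 4.15476 m^2
N * area / 10000 * 100 = 567 * 4.15476 / 10000 * 100 = 23.5575
CC = min(100, 23.5575) = 23.5575 ≈ 23.6%

23.6%


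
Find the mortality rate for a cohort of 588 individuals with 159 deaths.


Mortality rate = 159 / 588 = 0.270408 ≈ 0.2704

0.2704


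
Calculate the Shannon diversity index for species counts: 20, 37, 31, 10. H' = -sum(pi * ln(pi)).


Total N = 20 + 37 + 31 + 10 = 98
Per-species terms:
  p = 20/98 = 0.204082; ln(p) = -1.589233; p*ln(p) = 0.204082 * (-1.589233) = -0.324334
  p = 37/98 = 0.377551; ln(p) = -0.974050; p*ln(p) = 0.377551 * (-0.974050) = -0.367754
  p = 31/98 = 0.316327; ln(p) = -1.150979; p*ln(p) = 0.316327 * (-1.150979) = -0.364086
  p = 10/98 = 0.102041; ln(p) = -2.282381; p*ln(p) = 0.102041 * (-2.282381) = -0.232896
sum(p*ln(p)) = (-0.324334) + (-0.367754) + (-0.364086) + (-0.232896) = -1.289070
H' = -(-1.289070) = 1.289070 ≈ 1.2891

1.2891


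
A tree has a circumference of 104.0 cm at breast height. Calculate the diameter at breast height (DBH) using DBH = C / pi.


DBH = C / pi = 104.0 / 3.141593 = 33.1042 ≈ 33.10 cm

33.10 cm


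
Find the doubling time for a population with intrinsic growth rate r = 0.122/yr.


td = ln(2) / 0.122 = 0.693147 / 0.122 = 5.68153 ≈ 5.7 years

5.7 years


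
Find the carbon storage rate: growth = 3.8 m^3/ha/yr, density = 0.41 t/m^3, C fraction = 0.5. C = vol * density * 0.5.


C = 3.8 * 0.41 * 0.5 = 0.779 ≈ 0.78 t C/ha/yr

0.78 t C/ha/yr


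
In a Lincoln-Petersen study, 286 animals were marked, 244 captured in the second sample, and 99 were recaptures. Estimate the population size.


N = M * C / R = 286 * 244 / 99 = 69784 / 99 = 704.89 ≈ 705

705 individuals


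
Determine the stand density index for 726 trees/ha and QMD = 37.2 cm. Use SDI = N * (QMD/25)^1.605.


QMD/25 = 37.2/25 = 1.488
(1.488)^1.605 = exp(1.605 * ln(1.488)) = exp(1.605 * 0.397433) = exp(0.637880) = 1.89246
SDI = 726 * 1.89246 = 1373.93 ≈ 1374

1374


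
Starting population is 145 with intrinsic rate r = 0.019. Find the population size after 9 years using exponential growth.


r*t = 0.019 * 9 = 0.171
exp(0.171) = 1.18649
N = 145 * 1.18649 = 172.041 ≈ 172

172


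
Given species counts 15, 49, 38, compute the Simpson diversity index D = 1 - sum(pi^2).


Total N = 15 + 49 + 38 = 102
Per-species terms:
  p = 15/102 = 0.147059; p^2 = 0.147059^2 = 0.021626
  p = 49/102 = 0.480392; p^2 = 0.480392^2 = 0.230776
  p = 38/102 = 0.372549; p^2 = 0.372549^2 = 0.138793
sum(p^2) = 0.021626 + 0.230776 + 0.138793 = 0.391195
D = 1 - 0.391195 = 0.608805 ≈ 0.6088

0.6088


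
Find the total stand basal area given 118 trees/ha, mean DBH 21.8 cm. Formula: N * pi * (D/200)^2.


(D/200)^2 = (21.8/200)^2 = 0.109^2 = 0.011881
Individual BA = 3.141593 * 0.011881 = 0.0373253 m^2
Stand BA = 118 * 0.0373253 = 4.40439 ≈ 4.40 m^2/ha

4.40 m^2/ha


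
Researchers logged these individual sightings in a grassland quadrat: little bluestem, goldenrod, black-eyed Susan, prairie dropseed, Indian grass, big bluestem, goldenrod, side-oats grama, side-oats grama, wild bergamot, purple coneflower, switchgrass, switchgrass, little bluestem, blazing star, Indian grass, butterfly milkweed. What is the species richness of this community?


Total individuals logged = 17
Distinct species (count of individuals): little bluestem (2), goldenrod (2), black-eyed Susan (1), prairie dropseed (1), Indian grass (2), big bluestem (1), side-oats grama (2), wild bergamot (1), purple coneflower (1), switchgrass (2), blazing star (1), butterfly milkweed (1)
Species richness = number of distinct species = 12

12


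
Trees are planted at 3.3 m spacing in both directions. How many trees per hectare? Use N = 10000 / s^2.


N = 10000 / 3.3^2 = 10000 / 10.89 = 918.274 ≈ 918 trees/ha

918 trees/ha


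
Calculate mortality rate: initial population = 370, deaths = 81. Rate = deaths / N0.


Mortality rate = 81 / 370 = 0.218919 ≈ 0.2189

0.2189


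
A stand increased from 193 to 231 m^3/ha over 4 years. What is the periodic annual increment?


PAI = (V2 - V1) / period = (231 - 193) / 4 = 38 / 4 = 9.50 m^3/ha/yr

9.50 m^3/ha/yr


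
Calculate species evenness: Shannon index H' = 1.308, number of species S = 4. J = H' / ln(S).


ln(4) = 1.38629
J = H' / ln(S) = 1.308 / 1.38629 = 0.943526 ≈ 0.9435

0.9435


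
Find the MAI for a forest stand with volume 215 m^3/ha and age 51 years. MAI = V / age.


MAI = 215 / 51 = 4.2157 ≈ 4.22 m^3/ha/yr

4.22 m^3/ha/yr


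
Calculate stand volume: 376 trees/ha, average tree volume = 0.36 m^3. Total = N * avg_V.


V_stand = 376 * 0.36 = 135.36 ≈ 135.4 m^3/ha

135.4 m^3/ha


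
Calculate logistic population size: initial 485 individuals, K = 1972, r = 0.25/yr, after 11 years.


(K - N0)/N0 = (1972 - 485)/485 = 1487/485 = 3.06598
r*t = 0.25 * 11 = 2.75; exp(-2.75) = 0.0639279
3.06598 * 0.0639279 = 0.196002
1 + 0.196002 = 1.19600
N = 1972 / 1.19600 = 1648.83 ≈ 1649

1649


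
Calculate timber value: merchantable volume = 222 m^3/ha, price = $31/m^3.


Value = 222 * 31 = $6882/ha

$6882/ha


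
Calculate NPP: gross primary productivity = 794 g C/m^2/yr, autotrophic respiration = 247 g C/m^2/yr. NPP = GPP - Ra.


NPP = GPP - Ra = 794 - 247 = 547 g C/m^2/yr

547 g C/m^2/yr


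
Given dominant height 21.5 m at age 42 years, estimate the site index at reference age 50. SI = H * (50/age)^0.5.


50/42 = 1.19048
(1.19048)^0.5 = 1.09109
SI = 21.5 * 1.09109 = 23.4584 ≈ 23.5 m

23.5 m


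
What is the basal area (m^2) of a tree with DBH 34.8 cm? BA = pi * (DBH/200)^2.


D/200 = 34.8/200 = 0.174 m
(D/200)^2 = 0.174^2 = 0.030276
BA = 3.141593 * 0.030276 = 0.0951149 ≈ 0.0951 m^2

0.0951 m^2


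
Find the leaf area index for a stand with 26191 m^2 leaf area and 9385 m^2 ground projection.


LAI = 26191 / 9385 = 2.7907 ≈ 2.79

2.79


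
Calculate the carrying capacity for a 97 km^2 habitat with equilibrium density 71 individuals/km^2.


K = 71 * 97 = 6887 individuals

6887 individuals


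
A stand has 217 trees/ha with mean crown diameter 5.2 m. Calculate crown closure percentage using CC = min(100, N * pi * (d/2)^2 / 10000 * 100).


(d/2)^2 = (5.2/2)^2 = 2.6^2 = 6.76
Crown area = 3.141593 * 6.76 = 21.2372 m^2
N * area / 10000 * 100 = 217 * 21.2372 / 10000 * 100 = 46.0847
CC = min(100, 46.0847) = 46.0847 ≈ 46.1%

46.1%


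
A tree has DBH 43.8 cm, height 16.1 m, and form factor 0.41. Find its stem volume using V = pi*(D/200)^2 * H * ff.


(D/200)^2 = (43.8/200)^2 = 0.219^2 = 0.047961
BA = 3.141593 * 0.047961 = 0.150674 m^2
V = 0.150674 * 16.1 * 0.41 = 0.994599 ≈ 0.995 m^3

0.995 m^3


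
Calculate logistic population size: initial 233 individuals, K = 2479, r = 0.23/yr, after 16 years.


(K - N0)/N0 = (2479 - 233)/233 = 2246/233 = 9.63948
r*t = 0.23 * 16 = 3.68; exp(-3.68) = 0.0252230
9.63948 * 0.0252230 = 0.243137
1 + 0.243137 = 1.24314
N = 2479 / 1.24314 = 1994.14 ≈ 1994

1994


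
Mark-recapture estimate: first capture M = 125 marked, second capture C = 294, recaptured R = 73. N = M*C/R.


N = M * C / R = 125 * 294 / 73 = 36750 / 73 = 503.42 ≈ 503

503 individuals


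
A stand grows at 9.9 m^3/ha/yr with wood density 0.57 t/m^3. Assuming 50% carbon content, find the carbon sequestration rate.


C = 9.9 * 0.57 * 0.5 = 2.8215 ≈ 2.82 t C/ha/yr

2.82 t C/ha/yr


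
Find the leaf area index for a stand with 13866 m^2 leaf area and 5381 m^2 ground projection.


LAI = 13866 / 5381 = 2.5768 ≈ 2.58

2.58


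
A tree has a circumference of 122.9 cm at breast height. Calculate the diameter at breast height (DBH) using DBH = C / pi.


DBH = C / pi = 122.9 / 3.141593 = 39.1203 ≈ 39.12 cm

39.12 cm


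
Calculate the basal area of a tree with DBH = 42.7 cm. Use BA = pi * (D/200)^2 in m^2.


D/200 = 42.7/200 = 0.2135 m
(D/200)^2 = 0.2135^2 = 0.04558225
BA = 3.141593 * 0.04558225 = 0.143201 ≈ 0.1432 m^2

0.1432 m^2


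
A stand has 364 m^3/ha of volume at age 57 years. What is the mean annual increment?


MAI = 364 / 57 = 6.3860 ≈ 6.39 m^3/ha/yr

6.39 m^3/ha/yr


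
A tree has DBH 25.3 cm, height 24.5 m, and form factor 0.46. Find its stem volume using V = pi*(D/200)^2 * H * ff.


(D/200)^2 = (25.3/200)^2 = 0.1265^2 = 0.01600225
BA = 3.141593 * 0.01600225 = 0.0502726 m^2
V = 0.0502726 * 24.5 * 0.46 = 0.566572 ≈ 0.567 m^3

0.567 m^3


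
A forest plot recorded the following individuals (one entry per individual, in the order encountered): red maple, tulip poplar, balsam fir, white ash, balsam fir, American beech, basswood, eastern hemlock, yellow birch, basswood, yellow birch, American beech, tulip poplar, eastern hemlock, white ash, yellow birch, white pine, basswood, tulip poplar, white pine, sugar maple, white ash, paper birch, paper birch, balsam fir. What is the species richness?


Total individuals logged = 25
Distinct species (count of individuals): red maple (1), tulip poplar (3), balsam fir (3), white ash (3), American beech (2), basswood (3), eastern hemlock (2), yellow birch (3), white pine (2), sugar maple (1), paper birch (2)
Species richness = number of distinct species = 11

11


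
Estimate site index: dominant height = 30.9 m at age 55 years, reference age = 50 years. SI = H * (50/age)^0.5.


50/55 = 0.909091
(0.909091)^0.5 = 0.953463
SI = 30.9 * 0.953463 = 29.4620 ≈ 29.5 m

29.5 m


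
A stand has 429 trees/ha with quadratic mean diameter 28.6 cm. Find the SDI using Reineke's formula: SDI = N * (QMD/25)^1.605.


QMD/25 = 28.6/25 = 1.144
(1.144)^1.605 = exp(1.605 * ln(1.144)) = exp(1.605 * 0.134531) = exp(0.215922) = 1.24101
SDI = 429 * 1.24101 = 532.393 ≈ 532

532


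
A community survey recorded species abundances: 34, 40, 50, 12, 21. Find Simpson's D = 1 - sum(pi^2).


Total N = 34 + 40 + 50 + 12 + 21 = 157
Per-species terms:
  p = 34/157 = 0.216561; p^2 = 0.216561^2 = 0.046899
  p = 40/157 = 0.254777; p^2 = 0.254777^2 = 0.064911
  p = 50/157 = 0.318471; p^2 = 0.318471^2 = 0.101424
  p = 12/157 = 0.076433; p^2 = 0.076433^2 = 0.005842
  p = 21/157 = 0.133758; p^2 = 0.133758^2 = 0.017891
sum(p^2) = 0.046899 + 0.064911 + 0.101424 + 0.005842 + 0.017891 = 0.236967
D = 1 - 0.236967 = 0.763033 ≈ 0.7630

0.7630


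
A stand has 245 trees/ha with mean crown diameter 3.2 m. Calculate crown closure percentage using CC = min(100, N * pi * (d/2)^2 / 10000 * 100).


(d/2)^2 = (3.2/2)^2 = 1.6^2 = 2.56
Crown area = 3.141593 * 2.56 = 8.04248 m^2
N * area / 10000 * 100 = 245 * 8.04248 / 10000 * 100 = 19.7041
CC = min(100, 19.7041) = 19.7041 ≈ 19.7%

19.7%


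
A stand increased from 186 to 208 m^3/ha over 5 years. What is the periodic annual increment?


PAI = (V2 - V1) / period = (208 - 186) / 5 = 22 / 5 = 4.40 m^3/ha/yr

4.40 m^3/ha/yr


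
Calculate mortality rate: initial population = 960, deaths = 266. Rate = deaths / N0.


Mortality rate = 266 / 960 = 0.277083 ≈ 0.2771

0.2771


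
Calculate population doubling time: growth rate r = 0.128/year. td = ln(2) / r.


td = ln(2) / 0.128 = 0.693147 / 0.128 = 5.41521 ≈ 5.4 years

5.4 years


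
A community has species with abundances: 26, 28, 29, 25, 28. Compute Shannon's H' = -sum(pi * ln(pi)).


Total N = 26 + 28 + 29 + 25 + 28 = 136
Per-species terms:
  p = 26/136 = 0.191176; ln(p) = -1.654561; p*ln(p) = 0.191176 * (-1.654561) = -0.316312
  p = 28/136 = 0.205882; ln(p) = -1.580452; p*ln(p) = 0.205882 * (-1.580452) = -0.325387
  p = 29/136 = 0.213235; ln(p) = -1.545360; p*ln(p) = 0.213235 * (-1.545360) = -0.329525
  p = 25/136 = 0.183824; ln(p) = -1.693777; p*ln(p) = 0.183824 * (-1.693777) = -0.311357
  p = 28/136 = 0.205882; ln(p) = -1.580452; p*ln(p) = 0.205882 * (-1.580452) = -0.325387
sum(p*ln(p)) = (-0.316312) + (-0.325387) + (-0.329525) + (-0.311357) + (-0.325387) = -1.607968
H' = -(-1.607968) = 1.607968 ≈ 1.6080

1.6080


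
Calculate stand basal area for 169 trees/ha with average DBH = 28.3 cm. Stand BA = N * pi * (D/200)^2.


(D/200)^2 = (28.3/200)^2 = 0.1415^2 = 0.02002225
Individual BA = 3.141593 * 0.02002225 = 0.0629018 m^2
Stand BA = 169 * 0.0629018 = 10.6304 ≈ 10.63 m^2/ha

10.63 m^2/ha


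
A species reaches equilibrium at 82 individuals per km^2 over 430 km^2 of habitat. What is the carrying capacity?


K = 82 * 430 = 35260 individuals

35260 individuals


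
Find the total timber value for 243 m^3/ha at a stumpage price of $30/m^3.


Value = 243 * 30 = $7290/ha

$7290/ha


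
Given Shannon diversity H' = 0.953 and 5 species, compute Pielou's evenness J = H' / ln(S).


ln(5) = 1.60944
J = H' / ln(S) = 0.953 / 1.60944 = 0.592131 ≈ 0.5921

0.5921


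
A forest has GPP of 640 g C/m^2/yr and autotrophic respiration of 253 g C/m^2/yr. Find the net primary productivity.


NPP = GPP - Ra = 640 - 253 = 387 g C/m^2/yr

387 g C/m^2/yr


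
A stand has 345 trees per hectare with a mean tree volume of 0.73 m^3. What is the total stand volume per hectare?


V_stand = 345 * 0.73 = 251.85 ≈ 251.9 m^3/ha

251.9 m^3/ha


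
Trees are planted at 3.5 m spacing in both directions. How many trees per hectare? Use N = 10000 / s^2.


N = 10000 / 3.5^2 = 10000 / 12.25 = 816.327 ≈ 816 trees/ha

816 trees/ha


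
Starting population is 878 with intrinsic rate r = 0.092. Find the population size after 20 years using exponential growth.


r*t = 0.092 * 20 = 1.84
exp(1.84) = 6.29654
N = 878 * 6.29654 = 5528.36 ≈ 5528

5528


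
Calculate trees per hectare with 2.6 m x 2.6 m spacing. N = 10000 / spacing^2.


N = 10000 / 2.6^2 = 10000 / 6.76 = 1479.29 ≈ 1479 trees/ha

1479 trees/ha


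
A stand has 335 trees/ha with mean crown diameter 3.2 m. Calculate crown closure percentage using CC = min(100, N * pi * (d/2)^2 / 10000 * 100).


(d/2)^2 = (3.2/2)^2 = 1.6^2 = 2.56
Crown area = 3.141593 * 2.56 = 8.04248 m^2
N * area / 10000 * 100 = 335 * 8.04248 / 10000 * 100 = 26.9423
CC = min(100, 26.9423) = 26.9423 ≈ 26.9%

26.9%


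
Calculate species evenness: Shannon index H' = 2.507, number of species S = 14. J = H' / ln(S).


ln(14) = 2.63906
J = H' / ln(S) = 2.507 / 2.63906 = 0.949959 ≈ 0.9500

0.9500


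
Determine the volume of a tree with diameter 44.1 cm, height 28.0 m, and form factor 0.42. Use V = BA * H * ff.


(D/200)^2 = (44.1/200)^2 = 0.2205^2 = 0.04862025
BA = 3.141593 * 0.04862025 = 0.152745 m^2
V = 0.152745 * 28.0 * 0.42 = 1.79628 ≈ 1.796 m^3

1.796 m^3


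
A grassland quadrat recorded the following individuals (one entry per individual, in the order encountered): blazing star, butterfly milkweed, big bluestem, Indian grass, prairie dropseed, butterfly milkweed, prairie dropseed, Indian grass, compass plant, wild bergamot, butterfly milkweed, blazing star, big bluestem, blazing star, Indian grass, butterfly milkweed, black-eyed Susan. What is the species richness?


Total individuals logged = 17
Distinct species (count of individuals): blazing star (3), butterfly milkweed (4), big bluestem (2), Indian grass (3), prairie dropseed (2), compass plant (1), wild bergamot (1), black-eyed Susan (1)
Species richness = number of distinct species = 8

8


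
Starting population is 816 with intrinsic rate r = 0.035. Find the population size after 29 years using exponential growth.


r*t = 0.035 * 29 = 1.015
exp(1.015) = 2.75936
N = 816 * 2.75936 = 2251.64 ≈ 2252

2252


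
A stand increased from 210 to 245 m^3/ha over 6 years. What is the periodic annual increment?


PAI = (V2 - V1) / period = (245 - 210) / 6 = 35 / 6 = 5.8333 ≈ 5.83 m^3/ha/yr

5.83 m^3/ha/yr


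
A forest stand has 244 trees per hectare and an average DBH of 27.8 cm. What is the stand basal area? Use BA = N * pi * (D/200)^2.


(D/200)^2 = (27.8/200)^2 = 0.139^2 = 0.019321
Individual BA = 3.141593 * 0.019321 = 0.0606987 m^2
Stand BA = 244 * 0.0606987 = 14.8105 ≈ 14.81 m^2/ha

14.81 m^2/ha


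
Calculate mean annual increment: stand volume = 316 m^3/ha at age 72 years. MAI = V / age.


MAI = 316 / 72 = 4.3889 ≈ 4.39 m^3/ha/yr

4.39 m^3/ha/yr


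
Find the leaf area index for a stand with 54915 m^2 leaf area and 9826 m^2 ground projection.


LAI = 54915 / 9826 = 5.5887 ≈ 5.59

5.59


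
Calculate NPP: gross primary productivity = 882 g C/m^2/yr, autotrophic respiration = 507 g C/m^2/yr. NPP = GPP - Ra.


NPP = GPP - Ra = 882 - 507 = 375 g C/m^2/yr

375 g C/m^2/yr


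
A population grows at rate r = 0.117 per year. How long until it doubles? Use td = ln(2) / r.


td = ln(2) / 0.117 = 0.693147 / 0.117 = 5.92433 ≈ 5.9 years

5.9 years


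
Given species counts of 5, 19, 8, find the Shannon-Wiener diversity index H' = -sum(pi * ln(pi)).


Total N = 5 + 19 + 8 = 32
Per-species terms:
  p = 5/32 = 0.156250; ln(p) = -1.856298; p*ln(p) = 0.156250 * (-1.856298) = -0.290047
  p = 19/32 = 0.593750; ln(p) = -0.521297; p*ln(p) = 0.593750 * (-0.521297) = -0.309520
  p = 8/32 = 0.250000; ln(p) = -1.386294; p*ln(p) = 0.250000 * (-1.386294) = -0.346574
sum(p*ln(p)) = (-0.290047) + (-0.309520) + (-0.346574) = -0.946141
H' = -(-0.946141) = 0.946141 ≈ 0.9461

0.9461


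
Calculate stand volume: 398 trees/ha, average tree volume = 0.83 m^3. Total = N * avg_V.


V_stand = 398 * 0.83 = 330.34 ≈ 330.3 m^3/ha

330.3 m^3/ha


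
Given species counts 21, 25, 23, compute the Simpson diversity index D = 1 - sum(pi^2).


Total N = 21 + 25 + 23 = 69
Per-species terms:
  p = 21/69 = 0.304348; p^2 = 0.304348^2 = 0.092628
  p = 25/69 = 0.362319; p^2 = 0.362319^2 = 0.131275
  p = 23/69 = 0.333333; p^2 = 0.333333^2 = 0.111111
sum(p^2) = 0.092628 + 0.131275 + 0.111111 = 0.335014
D = 1 - 0.335014 = 0.664986 ≈ 0.6650

0.6650


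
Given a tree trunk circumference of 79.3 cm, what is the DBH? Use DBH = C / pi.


DBH = C / pi = 79.3 / 3.141593 = 25.2420 ≈ 25.24 cm

25.24 cm


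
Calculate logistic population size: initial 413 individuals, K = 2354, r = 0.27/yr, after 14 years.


(K - N0)/N0 = (2354 - 413)/413 = 1941/413 = 4.69976
r*t = 0.27 * 14 = 3.78; exp(-3.78) = 0.0228227
4.69976 * 0.0228227 = 0.107261
1 + 0.107261 = 1.10726
N = 2354 / 1.10726 = 2125.97 ≈ 2126

2126


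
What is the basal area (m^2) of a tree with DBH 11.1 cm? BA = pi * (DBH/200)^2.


D/200 = 11.1/200 = 0.0555 m
(D/200)^2 = 0.0555^2 = 0.00308025
BA = 3.141593 * 0.00308025 = 0.00967689 ≈ 0.0097 m^2

0.0097 m^2


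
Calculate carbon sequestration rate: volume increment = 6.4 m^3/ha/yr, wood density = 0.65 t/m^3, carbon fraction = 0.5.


C = 6.4 * 0.65 * 0.5 = 2.08 t C/ha/yr

2.08 t C/ha/yr


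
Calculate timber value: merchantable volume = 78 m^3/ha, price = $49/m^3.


Value = 78 * 49 = $3822/ha

$3822/ha


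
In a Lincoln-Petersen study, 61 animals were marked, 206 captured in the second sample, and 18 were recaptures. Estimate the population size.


N = M * C / R = 61 * 206 / 18 = 12566 / 18 = 698.11 ≈ 698

698 individuals


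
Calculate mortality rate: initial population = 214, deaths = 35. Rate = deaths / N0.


Mortality rate = 35 / 214 = 0.163551 ≈ 0.1636

0.1636


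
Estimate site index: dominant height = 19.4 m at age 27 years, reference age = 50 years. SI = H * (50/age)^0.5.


50/27 = 1.85185
(1.85185)^0.5 = 1.36083
SI = 19.4 * 1.36083 = 26.4001 ≈ 26.4 m

26.4 m


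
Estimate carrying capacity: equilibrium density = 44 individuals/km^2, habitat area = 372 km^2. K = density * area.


K = 44 * 372 = 16368 individuals

16368 individuals


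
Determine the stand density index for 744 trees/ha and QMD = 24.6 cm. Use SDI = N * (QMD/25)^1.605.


QMD/25 = 24.6/25 = 0.984
(0.984)^1.605 = exp(1.605 * ln(0.984)) = exp(1.605 * (-0.0161294)) = exp(-0.0258877) = 0.974445
SDI = 744 * 0.974445 = 724.987 ≈ 725

725


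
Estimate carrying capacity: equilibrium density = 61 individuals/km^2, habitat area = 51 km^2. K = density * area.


K = 61 * 51 = 3111 individuals

3111 individuals


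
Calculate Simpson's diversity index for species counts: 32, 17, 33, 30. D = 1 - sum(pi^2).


Total N = 32 + 17 + 33 + 30 = 112
Per-species terms:
  p = 32/112 = 0.285714; p^2 = 0.285714^2 = 0.081632
  p = 17/112 = 0.151786; p^2 = 0.151786^2 = 0.023039
  p = 33/112 = 0.294643; p^2 = 0.294643^2 = 0.086814
  p = 30/112 = 0.267857; p^2 = 0.267857^2 = 0.071747
sum(p^2) = 0.081632 + 0.023039 + 0.086814 + 0.071747 = 0.263232
D = 1 - 0.263232 = 0.736768 ≈ 0.7368

0.7368


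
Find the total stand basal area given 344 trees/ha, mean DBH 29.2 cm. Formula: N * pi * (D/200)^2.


(D/200)^2 = (29.2/200)^2 = 0.146^2 = 0.021316
Individual BA = 3.141593 * 0.021316 = 0.0669662 m^2
Stand BA = 344 * 0.0669662 = 23.0364 ≈ 23.04 m^2/ha

23.04 m^2/ha


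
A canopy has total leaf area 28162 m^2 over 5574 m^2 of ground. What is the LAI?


LAI = 28162 / 5574 = 5.0524 ≈ 5.05

5.05


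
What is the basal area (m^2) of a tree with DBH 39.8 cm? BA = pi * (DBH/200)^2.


D/200 = 39.8/200 = 0.199 m
(D/200)^2 = 0.199^2 = 0.039601
BA = 3.141593 * 0.039601 = 0.124410 ≈ 0.1244 m^2

0.1244 m^2


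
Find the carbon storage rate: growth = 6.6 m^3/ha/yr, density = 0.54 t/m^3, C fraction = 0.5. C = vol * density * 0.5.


C = 6.6 * 0.54 * 0.5 = 1.782 ≈ 1.78 t C/ha/yr

1.78 t C/ha/yr


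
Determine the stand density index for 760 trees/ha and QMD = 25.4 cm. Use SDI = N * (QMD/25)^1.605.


QMD/25 = 25.4/25 = 1.016
(1.016)^1.605 = exp(1.605 * ln(1.016)) = exp(1.605 * 0.0158733) = exp(0.0254766) = 1.02580
SDI = 760 * 1.02580 = 779.608 ≈ 780

780


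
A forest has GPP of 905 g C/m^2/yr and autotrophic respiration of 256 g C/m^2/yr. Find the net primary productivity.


NPP = GPP - Ra = 905 - 256 = 649 g C/m^2/yr

649 g C/m^2/yr


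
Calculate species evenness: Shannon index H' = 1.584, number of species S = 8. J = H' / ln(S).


ln(8) = 2.07944
J = H' / ln(S) = 1.584 / 2.07944 = 0.761744 ≈ 0.7617

0.7617


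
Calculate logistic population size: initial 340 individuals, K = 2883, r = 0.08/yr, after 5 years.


(K - N0)/N0 = (2883 - 340)/340 = 2543/340 = 7.47941
r*t = 0.08 * 5 = 0.4; exp(-0.4) = 0.670320
7.47941 * 0.670320 = 5.01360
1 + 5.01360 = 6.01360
N = 2883 / 6.01360 = 479.413 ≈ 479

479


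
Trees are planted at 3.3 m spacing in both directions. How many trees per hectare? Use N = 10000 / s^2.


N = 10000 / 3.3^2 = 10000 / 10.89 = 918.274 ≈ 918 trees/ha

918 trees/ha


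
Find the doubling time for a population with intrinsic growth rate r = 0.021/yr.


td = ln(2) / 0.021 = 0.693147 / 0.021 = 33.0070 ≈ 33.0 years

33.0 years


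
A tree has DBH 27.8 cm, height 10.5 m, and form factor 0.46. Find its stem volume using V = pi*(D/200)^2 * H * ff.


(D/200)^2 = (27.8/200)^2 = 0.139^2 = 0.019321
BA = 3.141593 * 0.019321 = 0.0606987 m^2
V = 0.0606987 * 10.5 * 0.46 = 0.293175 ≈ 0.293 m^3

0.293 m^3


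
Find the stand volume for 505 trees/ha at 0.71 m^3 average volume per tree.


V_stand = 505 * 0.71 = 358.55 ≈ 358.6 m^3/ha

358.6 m^3/ha


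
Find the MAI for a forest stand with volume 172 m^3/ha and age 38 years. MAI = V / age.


MAI = 172 / 38 = 4.5263 ≈ 4.53 m^3/ha/yr

4.53 m^3/ha/yr


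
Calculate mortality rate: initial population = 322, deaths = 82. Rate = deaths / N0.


Mortality rate = 82 / 322 = 0.254658 ≈ 0.2547

0.2547


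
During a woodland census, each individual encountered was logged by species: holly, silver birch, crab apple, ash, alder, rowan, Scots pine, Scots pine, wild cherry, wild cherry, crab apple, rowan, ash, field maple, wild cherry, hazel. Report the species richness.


Total individuals logged = 16
Distinct species (count of individuals): holly (1), silver birch (1), crab apple (2), ash (2), alder (1), rowan (2), Scots pine (2), wild cherry (3), field maple (1), hazel (1)
Species richness = number of distinct species = 10

10


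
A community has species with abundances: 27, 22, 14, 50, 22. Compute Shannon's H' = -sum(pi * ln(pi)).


Total N = 27 + 22 + 14 + 50 + 22 = 135
Per-species terms:
  p = 27/135 = 0.200000; ln(p) = -1.609438; p*ln(p) = 0.200000 * (-1.609438) = -0.321888
  p = 22/135 = 0.162963; ln(p) = -1.814232; p*ln(p) = 0.162963 * (-1.814232) = -0.295653
  p = 14/135 = 0.103704; ln(p) = -2.266215; p*ln(p) = 0.103704 * (-2.266215) = -0.235016
  p = 50/135 = 0.370370; ln(p) = -0.993253; p*ln(p) = 0.370370 * (-0.993253) = -0.367871
  p = 22/135 = 0.162963; ln(p) = -1.814232; p*ln(p) = 0.162963 * (-1.814232) = -0.295653
sum(p*ln(p)) = (-0.321888) + (-0.295653) + (-0.235016) + (-0.367871) + (-0.295653) = -1.516081
H' = -(-1.516081) = 1.516081 ≈ 1.5161

1.5161


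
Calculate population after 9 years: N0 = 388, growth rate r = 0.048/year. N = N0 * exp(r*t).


r*t = 0.048 * 9 = 0.432
exp(0.432) = 1.54034
N = 388 * 1.54034 = 597.652 ≈ 598

598


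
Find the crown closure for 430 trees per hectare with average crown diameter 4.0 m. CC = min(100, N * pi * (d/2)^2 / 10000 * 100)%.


(d/2)^2 = (4.0/2)^2 = 2^2 = 4
Crown area = 3.141593 * 4 = 12.5664 m^2
N * area / 10000 * 100 = 430 * 12.5664 / 10000 * 100 = 54.0355
CC = min(100, 54.0355) = 54.0355 ≈ 54.0%

54.0%


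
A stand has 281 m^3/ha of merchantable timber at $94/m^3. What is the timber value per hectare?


Value = 281 * 94 = $26414/ha

$26414/ha


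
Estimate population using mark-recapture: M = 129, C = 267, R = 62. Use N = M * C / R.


N = M * C / R = 129 * 267 / 62 = 34443 / 62 = 555.53 ≈ 556

556 individuals


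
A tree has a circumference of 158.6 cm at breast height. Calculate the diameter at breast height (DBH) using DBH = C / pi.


DBH = C / pi = 158.6 / 3.141593 = 50.4839 ≈ 50.48 cm

50.48 cm


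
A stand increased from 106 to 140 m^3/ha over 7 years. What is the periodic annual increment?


PAI = (V2 - V1) / period = (140 - 106) / 7 = 34 / 7 = 4.8571 ≈ 4.86 m^3/ha/yr

4.86 m^3/ha/yr


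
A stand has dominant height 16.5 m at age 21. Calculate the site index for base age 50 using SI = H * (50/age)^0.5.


50/21 = 2.38095
(2.38095)^0.5 = 1.54303
SI = 16.5 * 1.54303 = 25.4600 ≈ 25.5 m

25.5 m


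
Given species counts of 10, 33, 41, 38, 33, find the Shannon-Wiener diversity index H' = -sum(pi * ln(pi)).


Total N = 10 + 33 + 41 + 38 + 33 = 155
Per-species terms:
  p = 10/155 = 0.064516; ln(p) = -2.740842; p*ln(p) = 0.064516 * (-2.740842) = -0.176828
  p = 33/155 = 0.212903; ln(p) = -1.546919; p*ln(p) = 0.212903 * (-1.546919) = -0.329344
  p = 41/155 = 0.264516; ln(p) = -1.329854; p*ln(p) = 0.264516 * (-1.329854) = -0.351768
  p = 38/155 = 0.245161; ln(p) = -1.405840; p*ln(p) = 0.245161 * (-1.405840) = -0.344657
  p = 33/155 = 0.212903; ln(p) = -1.546919; p*ln(p) = 0.212903 * (-1.546919) = -0.329344
sum(p*ln(p)) = (-0.176828) + (-0.329344) + (-0.351768) + (-0.344657) + (-0.329344) = -1.531941
H' = -(-1.531941) = 1.531941 ≈ 1.5319

1.5319


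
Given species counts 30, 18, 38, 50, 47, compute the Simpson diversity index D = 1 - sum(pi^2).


Total N = 30 + 18 + 38 + 50 + 47 = 183
Per-species terms:
  p = 30/183 = 0.163934; p^2 = 0.163934^2 = 0.026874
  p = 18/183 = 0.098361; p^2 = 0.098361^2 = 0.009675
  p = 38/183 = 0.207650; p^2 = 0.207650^2 = 0.043119
  p = 50/183 = 0.273224; p^2 = 0.273224^2 = 0.074651
  p = 47/183 = 0.256831; p^2 = 0.256831^2 = 0.065962
sum(p^2) = 0.026874 + 0.009675 + 0.043119 + 0.074651 + 0.065962 = 0.220281
D = 1 - 0.220281 = 0.779719 ≈ 0.7797

0.7797


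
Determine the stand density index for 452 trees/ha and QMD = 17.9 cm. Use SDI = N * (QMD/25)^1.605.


QMD/25 = 17.9/25 = 0.716
(0.716)^1.605 = exp(1.605 * ln(0.716)) = exp(1.605 * (-0.334075)) = exp(-0.536190) = 0.584973
SDI = 452 * 0.584973 = 264.408 ≈ 264

264


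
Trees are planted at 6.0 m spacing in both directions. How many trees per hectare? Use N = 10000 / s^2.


N = 10000 / 6.0^2 = 10000 / 36 = 277.778 ≈ 278 trees/ha

278 trees/ha


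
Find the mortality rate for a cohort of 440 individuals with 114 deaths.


Mortality rate = 114 / 440 = 0.259091 ≈ 0.2591

0.2591


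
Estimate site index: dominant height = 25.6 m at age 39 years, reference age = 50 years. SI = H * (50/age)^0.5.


50/39 = 1.28205
(1.28205)^0.5 = 1.13228
SI = 25.6 * 1.13228 = 28.9864 ≈ 29.0 m

29.0 m


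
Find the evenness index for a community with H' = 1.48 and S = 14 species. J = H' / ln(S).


ln(14) = 2.63906
J = H' / ln(S) = 1.48 / 2.63906 = 0.560806 ≈ 0.5608

0.5608


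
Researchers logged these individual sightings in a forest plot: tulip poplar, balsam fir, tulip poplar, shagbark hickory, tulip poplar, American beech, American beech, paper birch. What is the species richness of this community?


Total individuals logged = 8
Distinct species (count of individuals): tulip poplar (3), balsam fir (1), shagbark hickory (1), American beech (2), paper birch (1)
Species richness = number of distinct species = 5

5


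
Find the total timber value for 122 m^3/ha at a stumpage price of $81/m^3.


Value = 122 * 81 = $9882/ha

$9882/ha


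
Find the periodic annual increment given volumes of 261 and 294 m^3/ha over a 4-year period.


PAI = (V2 - V1) / period = (294 - 261) / 4 = 33 / 4 = 8.25 m^3/ha/yr

8.25 m^3/ha/yr


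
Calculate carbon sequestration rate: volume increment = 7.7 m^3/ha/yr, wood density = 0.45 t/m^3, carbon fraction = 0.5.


C = 7.7 * 0.45 * 0.5 = 1.7325 ≈ 1.73 t C/ha/yr

1.73 t C/ha/yr


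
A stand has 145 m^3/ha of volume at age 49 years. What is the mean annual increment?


MAI = 145 / 49 = 2.9592 ≈ 2.96 m^3/ha/yr

2.96 m^3/ha/yr


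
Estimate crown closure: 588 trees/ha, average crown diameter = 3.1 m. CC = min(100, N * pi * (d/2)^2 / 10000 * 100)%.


(d/2)^2 = (3.1/2)^2 = 1.55^2 = 2.4025
Crown area = 3.141593 * 2.4025 = 7.54768 m^2
N * area / 10000 * 100 = 588 * 7.54768 / 10000 * 100 = 44.3804
CC = min(100, 44.3804) = 44.3804 ≈ 44.4%

44.4%


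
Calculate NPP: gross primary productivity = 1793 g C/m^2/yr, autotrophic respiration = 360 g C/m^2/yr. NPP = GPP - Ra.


NPP = GPP - Ra = 1793 - 360 = 1433 g C/m^2/yr

1433 g C/m^2/yr


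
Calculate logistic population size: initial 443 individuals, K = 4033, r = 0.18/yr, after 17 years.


(K - N0)/N0 = (4033 - 443)/443 = 3590/443 = 8.10384
r*t = 0.18 * 17 = 3.06; exp(-3.06) = 0.0468877
8.10384 * 0.0468877 = 0.379970
1 + 0.379970 = 1.37997
N = 4033 / 1.37997 = 2922.53 ≈ 2923

2923


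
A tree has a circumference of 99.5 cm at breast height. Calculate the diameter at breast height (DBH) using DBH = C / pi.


DBH = C / pi = 99.5 / 3.141593 = 31.6718 ≈ 31.67 cm

31.67 cm


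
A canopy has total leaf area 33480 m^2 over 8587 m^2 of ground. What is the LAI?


LAI = 33480 / 8587 = 3.8989 ≈ 3.90

3.90


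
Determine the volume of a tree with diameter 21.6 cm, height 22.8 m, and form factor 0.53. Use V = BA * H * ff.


(D/200)^2 = (21.6/200)^2 = 0.108^2 = 0.011664
BA = 3.141593 * 0.011664 = 0.0366435 m^2
V = 0.0366435 * 22.8 * 0.53 = 0.442800 ≈ 0.443 m^3

0.443 m^3


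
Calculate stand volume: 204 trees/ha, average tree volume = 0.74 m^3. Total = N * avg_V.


V_stand = 204 * 0.74 = 150.96 ≈ 151.0 m^3/ha

151.0 m^3/ha


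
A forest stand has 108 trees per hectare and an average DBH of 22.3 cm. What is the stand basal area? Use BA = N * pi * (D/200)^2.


(D/200)^2 = (22.3/200)^2 = 0.1115^2 = 0.01243225
Individual BA = 3.141593 * 0.01243225 = 0.0390571 m^2
Stand BA = 108 * 0.0390571 = 4.21817 ≈ 4.22 m^2/ha

4.22 m^2/ha


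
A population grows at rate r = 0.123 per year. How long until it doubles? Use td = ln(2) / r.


td = ln(2) / 0.123 = 0.693147 / 0.123 = 5.63534 ≈ 5.6 years

5.6 years


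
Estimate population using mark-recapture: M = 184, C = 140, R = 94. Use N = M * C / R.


N = M * C / R = 184 * 140 / 94 = 25760 / 94 = 274.04 ≈ 274

274 individuals


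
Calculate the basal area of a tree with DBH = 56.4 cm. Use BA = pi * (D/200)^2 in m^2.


D/200 = 56.4/200 = 0.282 m
(D/200)^2 = 0.282^2 = 0.079524
BA = 3.141593 * 0.079524 = 0.249832 ≈ 0.2498 m^2

0.2498 m^2


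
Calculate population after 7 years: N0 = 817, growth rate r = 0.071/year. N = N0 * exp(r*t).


r*t = 0.071 * 7 = 0.497
exp(0.497) = 1.64378
N = 817 * 1.64378 = 1342.97 ≈ 1343

1343


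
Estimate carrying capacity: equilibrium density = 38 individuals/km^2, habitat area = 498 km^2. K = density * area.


K = 38 * 498 = 18924 individuals

18924 individuals


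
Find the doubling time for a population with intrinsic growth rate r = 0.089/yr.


td = ln(2) / 0.089 = 0.693147 / 0.089 = 7.78817 ≈ 7.8 years

7.8 years


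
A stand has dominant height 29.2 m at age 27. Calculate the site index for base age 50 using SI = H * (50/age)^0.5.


50/27 = 1.85185
(1.85185)^0.5 = 1.36083
SI = 29.2 * 1.36083 = 39.7362 ≈ 39.7 m

39.7 m


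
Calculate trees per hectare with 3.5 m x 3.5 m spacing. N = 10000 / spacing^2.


N = 10000 / 3.5^2 = 10000 / 12.25 = 816.327 ≈ 816 trees/ha

816 trees/ha


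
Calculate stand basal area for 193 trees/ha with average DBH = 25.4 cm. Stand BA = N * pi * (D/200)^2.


(D/200)^2 = (25.4/200)^2 = 0.127^2 = 0.016129
Individual BA = 3.141593 * 0.016129 = 0.0506708 m^2
Stand BA = 193 * 0.0506708 = 9.77946 ≈ 9.78 m^2/ha

9.78 m^2/ha


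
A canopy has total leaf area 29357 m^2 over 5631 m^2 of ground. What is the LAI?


LAI = 29357 / 5631 = 5.2135 ≈ 5.21

5.21


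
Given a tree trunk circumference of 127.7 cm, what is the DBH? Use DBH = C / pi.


DBH = C / pi = 127.7 / 3.141593 = 40.6482 ≈ 40.65 cm

40.65 cm


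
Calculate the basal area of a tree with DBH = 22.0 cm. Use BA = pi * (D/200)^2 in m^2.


D/200 = 22.0/200 = 0.11 m
(D/200)^2 = 0.11^2 = 0.0121
BA = 3.141593 * 0.0121 = 0.0380133 ≈ 0.0380 m^2

0.0380 m^2


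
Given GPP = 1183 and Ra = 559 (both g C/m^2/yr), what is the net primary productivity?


NPP = GPP - Ra = 1183 - 559 = 624 g C/m^2/yr

624 g C/m^2/yr


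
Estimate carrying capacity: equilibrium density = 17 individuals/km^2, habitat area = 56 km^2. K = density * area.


K = 17 * 56 = 952 individuals

952 individuals


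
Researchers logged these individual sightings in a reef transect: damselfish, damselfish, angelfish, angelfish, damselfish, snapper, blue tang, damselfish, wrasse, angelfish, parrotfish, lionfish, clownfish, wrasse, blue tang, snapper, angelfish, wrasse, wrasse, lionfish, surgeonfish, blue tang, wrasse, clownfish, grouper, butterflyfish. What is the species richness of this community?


Total individuals logged = 26
Distinct species (count of individuals): damselfish (4), angelfish (4), snapper (2), blue tang (3), wrasse (5), parrotfish (1), lionfish (2), clownfish (2), surgeonfish (1), grouper (1), butterflyfish (1)
Species richness = number of distinct species = 11

11


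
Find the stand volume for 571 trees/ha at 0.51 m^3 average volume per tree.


V_stand = 571 * 0.51 = 291.21 ≈ 291.2 m^3/ha

291.2 m^3/ha


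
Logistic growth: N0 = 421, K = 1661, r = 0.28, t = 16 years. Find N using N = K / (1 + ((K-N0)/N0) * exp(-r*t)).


(K - N0)/N0 = (1661 - 421)/421 = 1240/421 = 2.94537
r*t = 0.28 * 16 = 4.48; exp(-4.48) = 0.0113334
2.94537 * 0.0113334 = 0.0333811
1 + 0.0333811 = 1.03338
N = 1661 / 1.03338 = 1607.35 ≈ 1607

1607


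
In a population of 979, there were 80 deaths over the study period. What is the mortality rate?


Mortality rate = 80 / 979 = 0.081716 ≈ 0.0817

0.0817
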